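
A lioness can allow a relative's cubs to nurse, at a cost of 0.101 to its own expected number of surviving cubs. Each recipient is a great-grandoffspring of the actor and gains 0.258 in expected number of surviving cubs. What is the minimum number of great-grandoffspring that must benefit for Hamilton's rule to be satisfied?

r to a great-grandoffspring = 0.125 (three parent–offspring links: r = (1/2)^3 = 1/8).
Hamilton's rule: n·r·B > C  ⇒  n > C/(r·B) = 0.101/(0.125·0.258) = 3.132.
The smallest integer exceeding 3.132 is 4.

4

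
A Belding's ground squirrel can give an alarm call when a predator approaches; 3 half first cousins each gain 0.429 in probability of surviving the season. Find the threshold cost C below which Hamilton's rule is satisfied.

r to a half first cousin = 1/16 (half first cousins share one grandparent — one path of length 4: r = (1/2)^4 = 1/16).
Hamilton's rule: n·r·B > C, so the trait is favored while C < n·r·B = 3·0.0625·0.429 = 0.0804375.

0.0804375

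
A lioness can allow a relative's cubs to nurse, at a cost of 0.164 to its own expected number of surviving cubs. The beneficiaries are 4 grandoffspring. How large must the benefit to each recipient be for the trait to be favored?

r to a grandoffspring = 1/4 (two parent–offspring links: r = (1/2)^2 = 1/4).
Hamilton's rule with n recipients of equal r: n·r·B > C, so B > C/(n·r) = 0.164/(4·0.25) = 0.164.

0.164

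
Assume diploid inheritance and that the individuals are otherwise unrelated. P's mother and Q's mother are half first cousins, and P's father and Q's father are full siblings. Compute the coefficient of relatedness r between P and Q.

0.140625

Independent pedigree routes through distinct common ancestors add.
P and Q are related in two ways: half second cousins through their mothers (r = 1/64) and first cousins through their fathers (r = 1/8).
r = 1/64 + 1/8 = 0.140625.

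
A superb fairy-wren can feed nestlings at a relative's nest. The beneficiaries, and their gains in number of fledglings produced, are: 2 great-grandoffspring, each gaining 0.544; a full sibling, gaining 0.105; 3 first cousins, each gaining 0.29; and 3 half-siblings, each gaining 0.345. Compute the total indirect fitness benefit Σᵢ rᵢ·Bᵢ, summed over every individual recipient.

0.556

r to a great-grandoffspring = 0.125 (three parent–offspring links: r = (1/2)^3 = 1/8).
r to a full sibling = 0.5 (full sibs share both parents — two paths of length 2: r = 2·(1/2)^2 = 1/2).
r to a first cousin = 1/8 (first cousins share one grandparent pair — two paths of length 4: r = 2·(1/2)^4 = 1/8).
r to a half-sibling = 0.25 (half-sibs share one parent — one path of length 2: r = (1/2)^2 = 1/4).
Summing one r·B term per recipient: 2·0.125·0.544 + 1·0.5·0.105 + 3·0.125·0.29 + 3·0.25·0.345 = 0.556.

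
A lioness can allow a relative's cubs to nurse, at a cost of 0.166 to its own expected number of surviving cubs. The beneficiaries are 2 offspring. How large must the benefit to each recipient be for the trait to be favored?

r to an offspring = 1/2 (one parent–offspring link: r = (1/2)^1 = 1/2).
Hamilton's rule with n recipients of equal r: n·r·B > C, so B > C/(n·r) = 0.166/(2·0.5) = 0.166.

0.166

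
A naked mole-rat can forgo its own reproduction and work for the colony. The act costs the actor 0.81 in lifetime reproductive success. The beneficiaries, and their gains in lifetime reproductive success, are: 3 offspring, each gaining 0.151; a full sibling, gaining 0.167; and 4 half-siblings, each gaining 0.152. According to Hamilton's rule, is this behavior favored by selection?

Hamilton's rule: the trait is favored when the sum of r·B over every recipient exceeds the actor's cost C.
r to an offspring = 1/2 (one parent–offspring link: r = (1/2)^1 = 1/2).
r to a full sibling = 1/2 (full sibs share both parents — two paths of length 2: r = 2·(1/2)^2 = 1/2).
r to a half-sibling = 1/4 (half-sibs share one parent — one path of length 2: r = (1/2)^2 = 1/4).
Summing one r·B term per recipient: 3·0.5·0.151 + 1·0.5·0.167 + 4·0.25·0.152 = 0.462.
0.462 < 0.81: the indirect benefit is less than the cost.

No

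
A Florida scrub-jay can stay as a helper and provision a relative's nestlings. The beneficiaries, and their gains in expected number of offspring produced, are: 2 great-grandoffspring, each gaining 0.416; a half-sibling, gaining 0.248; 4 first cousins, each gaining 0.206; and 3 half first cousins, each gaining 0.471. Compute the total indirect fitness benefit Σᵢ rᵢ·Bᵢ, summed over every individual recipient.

r to a great-grandoffspring = 0.125 (three parent–offspring links: r = (1/2)^3 = 1/8).
r to a half-sibling = 1/4 (half-sibs share one parent — one path of length 2: r = (1/2)^2 = 1/4).
r to a first cousin = 1/8 (first cousins share one grandparent pair — two paths of length 4: r = 2·(1/2)^4 = 1/8).
r to a half first cousin = 1/16 (half first cousins share one grandparent — one path of length 4: r = (1/2)^4 = 1/16).
Summing one r·B term per recipient: 2·0.125·0.416 + 1·0.25·0.248 + 4·0.125·0.206 + 3·0.0625·0.471 = 0.3573125.

0.3573125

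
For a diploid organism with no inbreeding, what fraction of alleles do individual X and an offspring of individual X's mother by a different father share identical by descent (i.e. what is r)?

Each parent–offspring link contributes a factor of 1/2, and independent paths through distinct common ancestors add.
Half-sibs share one parent — one path of length 2: r = (1/2)^2 = 1/4.

0.25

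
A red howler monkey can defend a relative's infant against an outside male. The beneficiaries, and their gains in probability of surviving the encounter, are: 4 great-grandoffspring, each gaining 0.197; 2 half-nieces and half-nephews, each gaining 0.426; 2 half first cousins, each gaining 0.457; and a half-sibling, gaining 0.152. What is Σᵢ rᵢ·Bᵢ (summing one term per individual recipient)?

0.300125

r to a great-grandoffspring = 1/8 (three parent–offspring links: r = (1/2)^3 = 1/8).
r to a half-niece or half-nephew = 1/8 (half-aunt/uncle↔niece/nephew: one path of length 3: r = (1/2)^3 = 1/8).
r to a half first cousin = 1/16 (half first cousins share one grandparent — one path of length 4: r = (1/2)^4 = 1/16).
r to a half-sibling = 0.25 (half-sibs share one parent — one path of length 2: r = (1/2)^2 = 1/4).
Summing one r·B term per recipient: 4·0.125·0.197 + 2·0.125·0.426 + 2·0.0625·0.457 + 1·0.25·0.152 = 0.300125.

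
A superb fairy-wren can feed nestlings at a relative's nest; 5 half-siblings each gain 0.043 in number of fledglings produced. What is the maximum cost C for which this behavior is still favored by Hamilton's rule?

0.05375

r to a half-sibling = 1/4 (half-sibs share one parent — one path of length 2: r = (1/2)^2 = 1/4).
Hamilton's rule: n·r·B > C, so the trait is favored while C < n·r·B = 5·0.25·0.043 = 0.05375.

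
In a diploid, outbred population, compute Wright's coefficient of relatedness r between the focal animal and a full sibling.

0.5

Full sibs share both parents — two paths of length 2: r = 2·(1/2)^2 = 1/2.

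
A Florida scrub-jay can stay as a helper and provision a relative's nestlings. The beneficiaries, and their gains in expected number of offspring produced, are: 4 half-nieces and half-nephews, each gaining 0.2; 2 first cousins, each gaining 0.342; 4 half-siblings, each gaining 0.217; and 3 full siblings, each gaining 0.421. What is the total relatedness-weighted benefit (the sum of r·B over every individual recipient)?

1.034

r to a half-niece or half-nephew = 0.125 (half-aunt/uncle↔niece/nephew: one path of length 3: r = (1/2)^3 = 1/8).
r to a first cousin = 0.125 (first cousins share one grandparent pair — two paths of length 4: r = 2·(1/2)^4 = 1/8).
r to a half-sibling = 0.25 (half-sibs share one parent — one path of length 2: r = (1/2)^2 = 1/4).
r to a full sibling = 0.5 (full sibs share both parents — two paths of length 2: r = 2·(1/2)^2 = 1/2).
Summing one r·B term per recipient: 4·0.125·0.2 + 2·0.125·0.342 + 4·0.25·0.217 + 3·0.5·0.421 = 1.034.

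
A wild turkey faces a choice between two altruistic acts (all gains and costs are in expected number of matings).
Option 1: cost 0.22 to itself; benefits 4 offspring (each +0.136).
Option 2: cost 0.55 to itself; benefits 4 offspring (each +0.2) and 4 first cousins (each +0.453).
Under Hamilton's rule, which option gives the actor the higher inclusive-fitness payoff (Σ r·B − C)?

Option 1: r to an offspring = 0.5.
Option 1: Σ r·B − C = (4·0.5·0.136) − 0.22 = 0.052.
Option 2: r to an offspring = 0.5.
Option 2: r to a first cousin = 0.125.
Option 2: Σ r·B − C = (4·0.5·0.2 + 4·0.125·0.453) − 0.55 = 0.0765.
Option 2 has the higher net inclusive-fitness payoff.

Option 2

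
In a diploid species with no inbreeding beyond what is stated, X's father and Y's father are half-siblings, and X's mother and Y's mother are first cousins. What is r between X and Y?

0.09375

With two independent routes of shared ancestry, r is the sum of the two contributions.
X and Y are related in two ways: half first cousins through their fathers (r = 1/16) and second cousins through their mothers (r = 1/32).
r = 1/16 + 1/32 = 0.09375.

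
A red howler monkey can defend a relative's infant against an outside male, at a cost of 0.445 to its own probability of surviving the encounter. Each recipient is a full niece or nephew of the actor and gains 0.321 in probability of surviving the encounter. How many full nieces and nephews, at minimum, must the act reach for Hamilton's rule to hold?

r to a full niece or nephew = 0.25 (full aunt/uncle↔niece/nephew: two paths of length 3 through the shared grandparent pair: r = 2·(1/2)^3 = 1/4).
Hamilton's rule: n·r·B > C  ⇒  n > C/(r·B) = 0.445/(0.25·0.321) = 5.545.
The smallest integer exceeding 5.545 is 6.

6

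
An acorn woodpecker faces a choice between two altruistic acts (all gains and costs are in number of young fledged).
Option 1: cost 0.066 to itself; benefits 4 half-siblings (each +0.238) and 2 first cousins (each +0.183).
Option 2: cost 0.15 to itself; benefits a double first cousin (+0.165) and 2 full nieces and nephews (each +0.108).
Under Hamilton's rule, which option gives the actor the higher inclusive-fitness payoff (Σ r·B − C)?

Option 1: r to a half-sibling = 0.25.
Option 1: r to a first cousin = 0.125.
Option 1: Σ r·B − C = (4·0.25·0.238 + 2·0.125·0.183) − 0.066 = 0.21775.
Option 2: r to a double first cousin = 0.25.
Option 2: r to a full niece or nephew = 0.25.
Option 2: Σ r·B − C = (1·0.25·0.165 + 2·0.25·0.108) − 0.15 = -0.05475.
Option 1 has the higher net inclusive-fitness payoff.

Option 1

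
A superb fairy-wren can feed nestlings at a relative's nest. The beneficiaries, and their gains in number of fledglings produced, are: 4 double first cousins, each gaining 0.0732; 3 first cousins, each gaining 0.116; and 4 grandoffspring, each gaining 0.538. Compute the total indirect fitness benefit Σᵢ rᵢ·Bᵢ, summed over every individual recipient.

0.6547

r to a double first cousin = 0.25 (double first cousins share both grandparent pairs — four paths of length 4: r = 4·(1/2)^4 = 1/4).
r to a first cousin = 1/8 (first cousins share one grandparent pair — two paths of length 4: r = 2·(1/2)^4 = 1/8).
r to a grandoffspring = 1/4 (two parent–offspring links: r = (1/2)^2 = 1/4).
Summing one r·B term per recipient: 4·0.25·0.0732 + 3·0.125·0.116 + 4·0.25·0.538 = 0.6547.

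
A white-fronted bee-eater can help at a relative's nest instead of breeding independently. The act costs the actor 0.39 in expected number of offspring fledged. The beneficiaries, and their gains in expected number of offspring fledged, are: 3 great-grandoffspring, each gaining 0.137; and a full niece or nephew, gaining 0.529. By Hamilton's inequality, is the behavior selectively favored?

No

Hamilton's rule: the trait is favored when the sum of r·B over every recipient exceeds the actor's cost C.
r to a great-grandoffspring = 1/8 (three parent–offspring links: r = (1/2)^3 = 1/8).
r to a full niece or nephew = 1/4 (full aunt/uncle↔niece/nephew: two paths of length 3 through the shared grandparent pair: r = 2·(1/2)^3 = 1/4).
Summing one r·B term per recipient: 3·0.125·0.137 + 1·0.25·0.529 = 0.183625.
0.183625 < 0.39: the indirect benefit is less than the cost.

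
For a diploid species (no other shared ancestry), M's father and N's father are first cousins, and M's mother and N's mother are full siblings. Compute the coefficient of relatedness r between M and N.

0.15625

Relatedness sums over independent paths through distinct common ancestors.
M and N are related in two ways: second cousins through their fathers (r = 1/32) and first cousins through their mothers (r = 1/8).
r = 1/32 + 1/8 = 5/32 = 0.15625.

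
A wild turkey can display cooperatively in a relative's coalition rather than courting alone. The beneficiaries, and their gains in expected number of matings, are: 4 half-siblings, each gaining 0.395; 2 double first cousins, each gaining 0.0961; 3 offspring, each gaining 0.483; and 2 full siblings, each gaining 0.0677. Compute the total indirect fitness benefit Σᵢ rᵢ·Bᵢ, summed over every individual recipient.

r to a half-sibling = 1/4 (half-sibs share one parent — one path of length 2: r = (1/2)^2 = 1/4).
r to a double first cousin = 1/4 (double first cousins share both grandparent pairs — four paths of length 4: r = 4·(1/2)^4 = 1/4).
r to an offspring = 1/2 (one parent–offspring link: r = (1/2)^1 = 1/2).
r to a full sibling = 1/2 (full sibs share both parents — two paths of length 2: r = 2·(1/2)^2 = 1/2).
Summing one r·B term per recipient: 4·0.25·0.395 + 2·0.25·0.0961 + 3·0.5·0.483 + 2·0.5·0.0677 = 1.23525.

1.23525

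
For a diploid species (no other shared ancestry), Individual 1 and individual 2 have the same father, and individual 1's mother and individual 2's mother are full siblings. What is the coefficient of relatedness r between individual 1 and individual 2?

Relatedness sums over independent paths through distinct common ancestors.
Individual 1 and individual 2 are related in two ways: half-sibs through their shared father (r = 1/4) and first cousins through their mothers (r = 1/8).
r = 1/4 + 1/8 = 3/8 = 0.375.

0.375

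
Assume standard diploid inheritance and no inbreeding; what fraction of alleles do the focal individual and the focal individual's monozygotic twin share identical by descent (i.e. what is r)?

1

Each parent–offspring link contributes a factor of 1/2, and independent paths through distinct common ancestors add.
Monozygotic twins share every allele identical by descent: r = 1.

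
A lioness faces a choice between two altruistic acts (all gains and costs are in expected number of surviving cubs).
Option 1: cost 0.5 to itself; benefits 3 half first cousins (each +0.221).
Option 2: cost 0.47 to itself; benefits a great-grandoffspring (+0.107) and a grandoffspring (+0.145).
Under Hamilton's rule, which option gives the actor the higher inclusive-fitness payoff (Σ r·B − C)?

Option 2

Option 1: r to a half first cousin = 0.0625.
Option 1: Σ r·B − C = (3·0.0625·0.221) − 0.5 = -0.4585625.
Option 2: r to a great-grandoffspring = 0.125.
Option 2: r to a grandoffspring = 0.25.
Option 2: Σ r·B − C = (1·0.125·0.107 + 1·0.25·0.145) − 0.47 = -0.420375.
Option 2 has the higher net inclusive-fitness payoff.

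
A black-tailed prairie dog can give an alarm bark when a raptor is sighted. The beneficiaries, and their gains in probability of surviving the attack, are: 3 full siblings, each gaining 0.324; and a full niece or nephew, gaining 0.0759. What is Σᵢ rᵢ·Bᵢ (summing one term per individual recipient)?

r to a full sibling = 0.5 (full sibs share both parents — two paths of length 2: r = 2·(1/2)^2 = 1/2).
r to a full niece or nephew = 0.25 (full aunt/uncle↔niece/nephew: two paths of length 3 through the shared grandparent pair: r = 2·(1/2)^3 = 1/4).
Summing one r·B term per recipient: 3·0.5·0.324 + 1·0.25·0.0759 = 0.504975.

0.504975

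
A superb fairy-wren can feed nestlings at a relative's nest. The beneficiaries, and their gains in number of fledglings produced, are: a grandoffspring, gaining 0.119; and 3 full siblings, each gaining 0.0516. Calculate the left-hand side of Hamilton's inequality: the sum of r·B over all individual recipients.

r to a grandoffspring = 0.25 (two parent–offspring links: r = (1/2)^2 = 1/4).
r to a full sibling = 0.5 (full sibs share both parents — two paths of length 2: r = 2·(1/2)^2 = 1/2).
Summing one r·B term per recipient: 1·0.25·0.119 + 3·0.5·0.0516 = 0.10715.

0.10715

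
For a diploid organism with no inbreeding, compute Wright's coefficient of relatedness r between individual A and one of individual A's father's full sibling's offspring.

0.125

Each parent–offspring link contributes a factor of 1/2, and independent paths through distinct common ancestors add.
First cousins share one grandparent pair — two paths of length 4: r = 2·(1/2)^4 = 1/8.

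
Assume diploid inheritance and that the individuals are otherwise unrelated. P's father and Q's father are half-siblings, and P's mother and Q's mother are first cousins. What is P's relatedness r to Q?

Independent pedigree routes through distinct common ancestors add.
P and Q are related in two ways: half first cousins through their fathers (r = 1/16) and second cousins through their mothers (r = 1/32).
r = 1/16 + 1/32 = 3/32 = 0.09375.

0.09375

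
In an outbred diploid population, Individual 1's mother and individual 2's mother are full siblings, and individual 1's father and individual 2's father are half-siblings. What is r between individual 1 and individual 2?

Wright's path rule: contributions from independent ancestry routes add.
Individual 1 and individual 2 are related in two ways: first cousins through their mothers (r = 1/8) and half first cousins through their fathers (r = 1/16).
r = 1/8 + 1/16 = 0.1875.

0.1875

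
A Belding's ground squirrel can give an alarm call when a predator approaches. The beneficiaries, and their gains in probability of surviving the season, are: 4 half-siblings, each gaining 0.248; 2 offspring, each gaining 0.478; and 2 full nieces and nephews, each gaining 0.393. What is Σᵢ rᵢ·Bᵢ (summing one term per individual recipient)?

0.9225

r to a half-sibling = 0.25 (half-sibs share one parent — one path of length 2: r = (1/2)^2 = 1/4).
r to an offspring = 1/2 (one parent–offspring link: r = (1/2)^1 = 1/2).
r to a full niece or nephew = 0.25 (full aunt/uncle↔niece/nephew: two paths of length 3 through the shared grandparent pair: r = 2·(1/2)^3 = 1/4).
Summing one r·B term per recipient: 4·0.25·0.248 + 2·0.5·0.478 + 2·0.25·0.393 = 0.9225.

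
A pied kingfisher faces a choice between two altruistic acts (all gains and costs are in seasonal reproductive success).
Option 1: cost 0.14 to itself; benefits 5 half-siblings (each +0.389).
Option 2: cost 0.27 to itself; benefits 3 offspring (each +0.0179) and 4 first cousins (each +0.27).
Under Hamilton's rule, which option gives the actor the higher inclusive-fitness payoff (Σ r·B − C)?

Option 1

Option 1: r to a half-sibling = 0.25.
Option 1: Σ r·B − C = (5·0.25·0.389) − 0.14 = 0.34625.
Option 2: r to an offspring = 0.5.
Option 2: r to a first cousin = 0.125.
Option 2: Σ r·B − C = (3·0.5·0.0179 + 4·0.125·0.27) − 0.27 = -0.10815.
Option 1 has the higher net inclusive-fitness payoff.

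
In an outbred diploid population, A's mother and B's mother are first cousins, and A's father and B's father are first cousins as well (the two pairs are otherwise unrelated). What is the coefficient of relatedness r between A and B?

With two independent routes of shared ancestry, r is the sum of the two contributions.
A and B are related in two ways: second cousins through their mothers (r = 1/32) and second cousins through their fathers (r = 1/32).
r = 1/32 + 1/32 = 0.0625.

0.0625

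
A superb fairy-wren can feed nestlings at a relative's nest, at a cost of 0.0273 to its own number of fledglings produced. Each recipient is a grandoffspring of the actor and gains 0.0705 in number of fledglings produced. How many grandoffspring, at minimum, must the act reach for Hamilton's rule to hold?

r to a grandoffspring = 0.25 (two parent–offspring links: r = (1/2)^2 = 1/4).
Hamilton's rule: n·r·B > C  ⇒  n > C/(r·B) = 0.0273/(0.25·0.0705) = 1.549.
The smallest integer exceeding 1.549 is 2.

2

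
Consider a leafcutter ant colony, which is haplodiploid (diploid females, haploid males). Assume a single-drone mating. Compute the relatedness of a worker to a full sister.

Haplodiploid full sisters inherit their father's entire haploid genome identically (contributing 1/2) and on average half of their mother's contribution (1/2 · 1/2 = 1/4); r = 1/2 + 1/4 = 3/4.

0.75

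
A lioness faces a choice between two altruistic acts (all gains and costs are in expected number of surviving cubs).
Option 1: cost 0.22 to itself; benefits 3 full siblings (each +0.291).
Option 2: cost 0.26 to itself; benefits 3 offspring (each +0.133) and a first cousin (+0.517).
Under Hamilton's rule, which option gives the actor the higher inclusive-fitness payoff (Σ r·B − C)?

Option 1: r to a full sibling = 0.5.
Option 1: Σ r·B − C = (3·0.5·0.291) − 0.22 = 0.2165.
Option 2: r to an offspring = 0.5.
Option 2: r to a first cousin = 0.125.
Option 2: Σ r·B − C = (3·0.5·0.133 + 1·0.125·0.517) − 0.26 = 0.004125.
Option 1 has the higher net inclusive-fitness payoff.

Option 1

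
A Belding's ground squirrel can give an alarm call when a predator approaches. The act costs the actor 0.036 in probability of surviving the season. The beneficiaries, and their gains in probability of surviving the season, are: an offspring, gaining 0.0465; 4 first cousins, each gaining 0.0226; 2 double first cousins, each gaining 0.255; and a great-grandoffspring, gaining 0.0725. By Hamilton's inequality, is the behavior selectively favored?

Hamilton's rule: the trait is favored when the sum of r·B over every recipient exceeds the actor's cost C.
r to an offspring = 0.5 (one parent–offspring link: r = (1/2)^1 = 1/2).
r to a first cousin = 0.125 (first cousins share one grandparent pair — two paths of length 4: r = 2·(1/2)^4 = 1/8).
r to a double first cousin = 0.25 (double first cousins share both grandparent pairs — four paths of length 4: r = 4·(1/2)^4 = 1/4).
r to a great-grandoffspring = 0.125 (three parent–offspring links: r = (1/2)^3 = 1/8).
Summing one r·B term per recipient: 1·0.5·0.0465 + 4·0.125·0.0226 + 2·0.25·0.255 + 1·0.125·0.0725 = 0.1711125.
0.1711125 > 0.036: the indirect benefit exceeds the cost.

Yes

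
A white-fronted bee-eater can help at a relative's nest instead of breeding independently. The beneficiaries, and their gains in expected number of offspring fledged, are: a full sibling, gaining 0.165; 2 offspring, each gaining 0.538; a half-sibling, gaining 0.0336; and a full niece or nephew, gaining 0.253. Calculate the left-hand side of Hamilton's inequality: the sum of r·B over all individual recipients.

r to a full sibling = 0.5 (full sibs share both parents — two paths of length 2: r = 2·(1/2)^2 = 1/2).
r to an offspring = 0.5 (one parent–offspring link: r = (1/2)^1 = 1/2).
r to a half-sibling = 0.25 (half-sibs share one parent — one path of length 2: r = (1/2)^2 = 1/4).
r to a full niece or nephew = 0.25 (full aunt/uncle↔niece/nephew: two paths of length 3 through the shared grandparent pair: r = 2·(1/2)^3 = 1/4).
Summing one r·B term per recipient: 1·0.5·0.165 + 2·0.5·0.538 + 1·0.25·0.0336 + 1·0.25·0.253 = 0.69215.

0.69215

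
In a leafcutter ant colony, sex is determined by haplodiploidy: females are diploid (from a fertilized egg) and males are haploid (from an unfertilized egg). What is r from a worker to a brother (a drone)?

0.25

Her haploid brother carries none of their father's genes and a random half of their mother's genome; that half matches the maternal half of her own genome with probability 1/2: r = 1/2 · 1/2 = 1/4.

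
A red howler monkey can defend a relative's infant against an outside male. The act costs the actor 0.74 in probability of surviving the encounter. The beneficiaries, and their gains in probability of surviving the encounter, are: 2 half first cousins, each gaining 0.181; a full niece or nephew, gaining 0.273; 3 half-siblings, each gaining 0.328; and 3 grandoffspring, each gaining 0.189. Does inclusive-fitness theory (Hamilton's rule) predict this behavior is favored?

Hamilton's rule: the trait is favored when the sum of r·B over every recipient exceeds the actor's cost C.
r to a half first cousin = 0.0625 (half first cousins share one grandparent — one path of length 4: r = (1/2)^4 = 1/16).
r to a full niece or nephew = 1/4 (full aunt/uncle↔niece/nephew: two paths of length 3 through the shared grandparent pair: r = 2·(1/2)^3 = 1/4).
r to a half-sibling = 1/4 (half-sibs share one parent — one path of length 2: r = (1/2)^2 = 1/4).
r to a grandoffspring = 0.25 (two parent–offspring links: r = (1/2)^2 = 1/4).
Summing one r·B term per recipient: 2·0.0625·0.181 + 1·0.25·0.273 + 3·0.25·0.328 + 3·0.25·0.189 = 0.478625.
0.478625 < 0.74: the indirect benefit is less than the cost.

No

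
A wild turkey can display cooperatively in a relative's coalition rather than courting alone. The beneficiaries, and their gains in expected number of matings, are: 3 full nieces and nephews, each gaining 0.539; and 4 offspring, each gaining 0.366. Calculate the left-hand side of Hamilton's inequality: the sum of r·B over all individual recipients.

1.13625

r to a full niece or nephew = 1/4 (full aunt/uncle↔niece/nephew: two paths of length 3 through the shared grandparent pair: r = 2·(1/2)^3 = 1/4).
r to an offspring = 0.5 (one parent–offspring link: r = (1/2)^1 = 1/2).
Summing one r·B term per recipient: 3·0.25·0.539 + 4·0.5·0.366 = 1.13625.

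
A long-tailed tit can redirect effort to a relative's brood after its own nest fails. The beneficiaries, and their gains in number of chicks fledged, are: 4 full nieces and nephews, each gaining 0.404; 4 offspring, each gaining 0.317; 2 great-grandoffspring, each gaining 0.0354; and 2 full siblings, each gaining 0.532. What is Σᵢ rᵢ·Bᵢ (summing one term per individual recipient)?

1.57885

r to a full niece or nephew = 1/4 (full aunt/uncle↔niece/nephew: two paths of length 3 through the shared grandparent pair: r = 2·(1/2)^3 = 1/4).
r to an offspring = 1/2 (one parent–offspring link: r = (1/2)^1 = 1/2).
r to a great-grandoffspring = 0.125 (three parent–offspring links: r = (1/2)^3 = 1/8).
r to a full sibling = 1/2 (full sibs share both parents — two paths of length 2: r = 2·(1/2)^2 = 1/2).
Summing one r·B term per recipient: 4·0.25·0.404 + 4·0.5·0.317 + 2·0.125·0.0354 + 2·0.5·0.532 = 1.57885.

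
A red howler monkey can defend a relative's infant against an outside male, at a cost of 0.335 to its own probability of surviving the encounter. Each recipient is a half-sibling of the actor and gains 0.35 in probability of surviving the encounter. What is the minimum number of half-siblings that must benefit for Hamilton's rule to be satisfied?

4

r to a half-sibling = 0.25 (half-sibs share one parent — one path of length 2: r = (1/2)^2 = 1/4).
Hamilton's rule: n·r·B > C  ⇒  n > C/(r·B) = 0.335/(0.25·0.35) = 3.829.
The smallest integer exceeding 3.829 is 4.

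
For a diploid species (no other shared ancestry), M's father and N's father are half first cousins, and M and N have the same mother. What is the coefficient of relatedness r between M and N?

0.265625

Independent pedigree routes through distinct common ancestors add.
M and N are related in two ways: half second cousins through their fathers (r = 1/64) and half-sibs through their shared mother (r = 1/4).
r = 1/64 + 1/4 = 0.265625.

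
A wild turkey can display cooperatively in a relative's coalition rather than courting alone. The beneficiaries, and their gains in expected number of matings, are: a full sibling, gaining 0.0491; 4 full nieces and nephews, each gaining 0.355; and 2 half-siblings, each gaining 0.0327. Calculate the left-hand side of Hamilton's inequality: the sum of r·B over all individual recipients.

r to a full sibling = 1/2 (full sibs share both parents — two paths of length 2: r = 2·(1/2)^2 = 1/2).
r to a full niece or nephew = 0.25 (full aunt/uncle↔niece/nephew: two paths of length 3 through the shared grandparent pair: r = 2·(1/2)^3 = 1/4).
r to a half-sibling = 0.25 (half-sibs share one parent — one path of length 2: r = (1/2)^2 = 1/4).
Summing one r·B term per recipient: 1·0.5·0.0491 + 4·0.25·0.355 + 2·0.25·0.0327 = 0.3959.

0.3959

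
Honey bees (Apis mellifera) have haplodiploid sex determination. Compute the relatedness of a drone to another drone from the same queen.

Haploid brothers each carry a random half of the queen's diploid genome, so on average they share half: r = 1/2.

0.5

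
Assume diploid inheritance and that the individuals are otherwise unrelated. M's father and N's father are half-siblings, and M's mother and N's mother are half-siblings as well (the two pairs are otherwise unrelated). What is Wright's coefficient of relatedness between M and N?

Wright's path rule: contributions from independent ancestry routes add.
M and N are related in two ways: half first cousins through their fathers (r = 1/16) and half first cousins through their mothers (r = 1/16).
r = 1/16 + 1/16 = 0.125.

0.125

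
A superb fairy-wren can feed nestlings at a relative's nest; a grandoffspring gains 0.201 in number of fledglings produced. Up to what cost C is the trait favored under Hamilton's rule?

0.05025

r to a grandoffspring = 1/4 (two parent–offspring links: r = (1/2)^2 = 1/4).
Hamilton's rule: n·r·B > C, so the trait is favored while C < n·r·B = 1·0.25·0.201 = 0.05025.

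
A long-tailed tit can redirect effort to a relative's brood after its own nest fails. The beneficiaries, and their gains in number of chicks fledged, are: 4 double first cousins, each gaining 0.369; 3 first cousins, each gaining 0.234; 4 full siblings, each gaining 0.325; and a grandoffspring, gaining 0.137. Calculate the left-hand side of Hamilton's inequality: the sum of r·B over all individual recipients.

r to a double first cousin = 0.25 (double first cousins share both grandparent pairs — four paths of length 4: r = 4·(1/2)^4 = 1/4).
r to a first cousin = 1/8 (first cousins share one grandparent pair — two paths of length 4: r = 2·(1/2)^4 = 1/8).
r to a full sibling = 0.5 (full sibs share both parents — two paths of length 2: r = 2·(1/2)^2 = 1/2).
r to a grandoffspring = 1/4 (two parent–offspring links: r = (1/2)^2 = 1/4).
Summing one r·B term per recipient: 4·0.25·0.369 + 3·0.125·0.234 + 4·0.5·0.325 + 1·0.25·0.137 = 1.141.

1.141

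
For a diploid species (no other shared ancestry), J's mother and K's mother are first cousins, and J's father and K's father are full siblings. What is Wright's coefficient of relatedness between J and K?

With two independent routes of shared ancestry, r is the sum of the two contributions.
J and K are related in two ways: second cousins through their mothers (r = 1/32) and first cousins through their fathers (r = 1/8).
r = 1/32 + 1/8 = 5/32 = 0.15625.

0.15625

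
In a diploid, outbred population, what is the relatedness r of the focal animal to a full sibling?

Full sibs share both parents — two paths of length 2: r = 2·(1/2)^2 = 1/2.

0.5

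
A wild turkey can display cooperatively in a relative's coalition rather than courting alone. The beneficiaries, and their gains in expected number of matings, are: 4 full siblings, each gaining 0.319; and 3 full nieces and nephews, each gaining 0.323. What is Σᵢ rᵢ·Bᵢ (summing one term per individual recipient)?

r to a full sibling = 0.5 (full sibs share both parents — two paths of length 2: r = 2·(1/2)^2 = 1/2).
r to a full niece or nephew = 0.25 (full aunt/uncle↔niece/nephew: two paths of length 3 through the shared grandparent pair: r = 2·(1/2)^3 = 1/4).
Summing one r·B term per recipient: 4·0.5·0.319 + 3·0.25·0.323 = 0.88025.

0.88025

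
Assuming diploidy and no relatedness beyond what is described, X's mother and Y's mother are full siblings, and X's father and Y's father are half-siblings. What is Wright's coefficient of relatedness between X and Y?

0.1875

Wright's path rule: contributions from independent ancestry routes add.
X and Y are related in two ways: first cousins through their mothers (r = 1/8) and half first cousins through their fathers (r = 1/16).
r = 1/8 + 1/16 = 0.1875.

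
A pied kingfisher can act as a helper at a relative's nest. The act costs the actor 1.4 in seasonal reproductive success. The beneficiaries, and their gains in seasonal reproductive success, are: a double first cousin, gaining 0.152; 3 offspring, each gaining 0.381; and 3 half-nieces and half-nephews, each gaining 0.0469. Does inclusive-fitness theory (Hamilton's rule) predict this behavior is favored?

No

Hamilton's rule: the trait is favored when the sum of r·B over every recipient exceeds the actor's cost C.
r to a double first cousin = 0.25 (double first cousins share both grandparent pairs — four paths of length 4: r = 4·(1/2)^4 = 1/4).
r to an offspring = 0.5 (one parent–offspring link: r = (1/2)^1 = 1/2).
r to a half-niece or half-nephew = 0.125 (half-aunt/uncle↔niece/nephew: one path of length 3: r = (1/2)^3 = 1/8).
Summing one r·B term per recipient: 1·0.25·0.152 + 3·0.5·0.381 + 3·0.125·0.0469 = 0.6270875.
0.6270875 < 1.4: the indirect benefit is less than the cost.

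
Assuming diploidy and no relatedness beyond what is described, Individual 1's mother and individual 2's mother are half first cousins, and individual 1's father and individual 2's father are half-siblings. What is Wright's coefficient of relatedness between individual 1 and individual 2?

Relatedness sums over independent paths through distinct common ancestors.
Individual 1 and individual 2 are related in two ways: half second cousins through their mothers (r = 1/64) and half first cousins through their fathers (r = 1/16).
r = 1/64 + 1/16 = 5/64 = 0.078125.

0.078125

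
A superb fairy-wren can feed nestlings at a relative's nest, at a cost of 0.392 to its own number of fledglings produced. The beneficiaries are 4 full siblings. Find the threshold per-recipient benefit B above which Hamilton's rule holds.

0.196

r to a full sibling = 1/2 (full sibs share both parents — two paths of length 2: r = 2·(1/2)^2 = 1/2).
Hamilton's rule with n recipients of equal r: n·r·B > C, so B > C/(n·r) = 0.392/(4·0.5) = 0.196.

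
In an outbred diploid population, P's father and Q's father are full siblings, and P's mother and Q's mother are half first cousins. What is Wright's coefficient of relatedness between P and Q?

Relatedness sums over independent paths through distinct common ancestors.
P and Q are related in two ways: first cousins through their fathers (r = 1/8) and half second cousins through their mothers (r = 1/64).
r = 1/8 + 1/64 = 9/64 = 0.140625.

0.140625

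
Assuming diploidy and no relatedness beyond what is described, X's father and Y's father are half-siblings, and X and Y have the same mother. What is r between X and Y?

0.3125

Relatedness sums over independent paths through distinct common ancestors.
X and Y are related in two ways: half first cousins through their fathers (r = 1/16) and half-sibs through their shared mother (r = 1/4).
r = 1/16 + 1/4 = 5/16 = 0.3125.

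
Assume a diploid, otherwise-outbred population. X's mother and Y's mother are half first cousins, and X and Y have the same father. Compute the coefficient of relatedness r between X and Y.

0.265625

Relatedness sums over independent paths through distinct common ancestors.
X and Y are related in two ways: half second cousins through their mothers (r = 1/64) and half-sibs through their shared father (r = 1/4).
r = 1/64 + 1/4 = 0.265625.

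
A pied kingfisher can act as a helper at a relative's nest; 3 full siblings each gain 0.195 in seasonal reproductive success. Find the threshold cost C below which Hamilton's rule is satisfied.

r to a full sibling = 1/2 (full sibs share both parents — two paths of length 2: r = 2·(1/2)^2 = 1/2).
Hamilton's rule: n·r·B > C, so the trait is favored while C < n·r·B = 3·0.5·0.195 = 0.2925.

0.2925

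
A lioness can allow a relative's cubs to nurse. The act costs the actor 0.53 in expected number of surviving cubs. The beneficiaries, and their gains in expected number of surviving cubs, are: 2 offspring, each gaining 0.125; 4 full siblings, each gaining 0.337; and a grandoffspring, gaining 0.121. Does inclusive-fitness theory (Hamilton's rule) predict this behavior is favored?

Yes

Hamilton's rule: the trait is favored when the sum of r·B over every recipient exceeds the actor's cost C.
r to an offspring = 1/2 (one parent–offspring link: r = (1/2)^1 = 1/2).
r to a full sibling = 0.5 (full sibs share both parents — two paths of length 2: r = 2·(1/2)^2 = 1/2).
r to a grandoffspring = 1/4 (two parent–offspring links: r = (1/2)^2 = 1/4).
Summing one r·B term per recipient: 2·0.5·0.125 + 4·0.5·0.337 + 1·0.25·0.121 = 0.82925.
0.82925 > 0.53: the indirect benefit exceeds the cost.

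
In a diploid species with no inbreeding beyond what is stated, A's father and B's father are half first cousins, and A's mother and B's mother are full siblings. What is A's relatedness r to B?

Independent pedigree routes through distinct common ancestors add.
A and B are related in two ways: half second cousins through their fathers (r = 1/64) and first cousins through their mothers (r = 1/8).
r = 1/64 + 1/8 = 0.140625.

0.140625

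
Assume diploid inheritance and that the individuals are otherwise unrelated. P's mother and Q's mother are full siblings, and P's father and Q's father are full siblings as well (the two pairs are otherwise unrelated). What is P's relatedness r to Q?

0.25

With two independent routes of shared ancestry, r is the sum of the two contributions.
P and Q are related in two ways: first cousins through their mothers (r = 1/8) and first cousins through their fathers (r = 1/8) — i.e. double first cousins.
r = 1/8 + 1/8 = 1/4 = 0.25.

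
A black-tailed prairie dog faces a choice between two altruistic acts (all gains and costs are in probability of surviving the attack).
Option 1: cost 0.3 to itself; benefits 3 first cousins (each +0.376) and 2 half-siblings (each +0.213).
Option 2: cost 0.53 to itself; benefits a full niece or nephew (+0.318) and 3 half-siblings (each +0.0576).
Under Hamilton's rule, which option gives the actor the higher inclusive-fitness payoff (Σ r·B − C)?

Option 1: r to a first cousin = 0.125.
Option 1: r to a half-sibling = 0.25.
Option 1: Σ r·B − C = (3·0.125·0.376 + 2·0.25·0.213) − 0.3 = -0.0525.
Option 2: r to a full niece or nephew = 0.25.
Option 2: r to a half-sibling = 0.25.
Option 2: Σ r·B − C = (1·0.25·0.318 + 3·0.25·0.0576) − 0.53 = -0.4073.
Option 1 has the higher net inclusive-fitness payoff.

Option 1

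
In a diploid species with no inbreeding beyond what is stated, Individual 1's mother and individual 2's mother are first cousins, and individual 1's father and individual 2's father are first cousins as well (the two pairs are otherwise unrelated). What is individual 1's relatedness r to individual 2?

Relatedness sums over independent paths through distinct common ancestors.
Individual 1 and individual 2 are related in two ways: second cousins through their mothers (r = 1/32) and second cousins through their fathers (r = 1/32).
r = 1/32 + 1/32 = 0.0625.

0.0625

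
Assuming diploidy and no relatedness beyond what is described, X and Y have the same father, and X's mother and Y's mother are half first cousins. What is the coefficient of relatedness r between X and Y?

0.265625

Relatedness sums over independent paths through distinct common ancestors.
X and Y are related in two ways: half-sibs through their shared father (r = 1/4) and half second cousins through their mothers (r = 1/64).
r = 1/4 + 1/64 = 17/64 = 0.265625.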